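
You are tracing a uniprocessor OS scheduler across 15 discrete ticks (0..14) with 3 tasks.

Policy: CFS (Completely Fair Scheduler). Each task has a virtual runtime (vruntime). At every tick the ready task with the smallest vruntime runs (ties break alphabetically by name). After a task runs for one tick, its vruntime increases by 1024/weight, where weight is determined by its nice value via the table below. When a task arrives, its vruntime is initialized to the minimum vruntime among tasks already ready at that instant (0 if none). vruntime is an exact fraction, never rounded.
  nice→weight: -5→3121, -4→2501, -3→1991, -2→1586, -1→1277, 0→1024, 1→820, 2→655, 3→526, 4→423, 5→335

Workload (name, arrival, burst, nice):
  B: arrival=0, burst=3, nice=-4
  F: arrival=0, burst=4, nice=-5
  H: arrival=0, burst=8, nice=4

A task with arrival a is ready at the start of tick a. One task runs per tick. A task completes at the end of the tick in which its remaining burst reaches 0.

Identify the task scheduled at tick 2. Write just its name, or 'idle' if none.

t=0: vr[B=0 F=0 H=0] → run B
t=1: vr[B=1024/2501 F=0 H=0] → run F
t=2: vr[B=1024/2501 F=1024/3121 H=0] → run H
t=3: vr[B=1024/2501 F=1024/3121 H=1024/423] → run F
t=4: vr[B=1024/2501 F=2048/3121 H=1024/423] → run B
t=5: vr[B=2048/2501 F=2048/3121 H=1024/423] → run F
t=6: vr[B=2048/2501 F=3072/3121 H=1024/423] → run B
t=7: vr[F=3072/3121 H=1024/423] → run F
t=8: vr[H=1024/423] → run H
t=9: vr[H=2048/423] → run H
t=10: vr[H=1024/141] → run H
t=11: vr[H=4096/423] → run H
t=12: vr[H=5120/423] → run H
t=13: vr[H=2048/141] → run H
t=14: vr[H=7168/423] → run H

running at tick 2 = H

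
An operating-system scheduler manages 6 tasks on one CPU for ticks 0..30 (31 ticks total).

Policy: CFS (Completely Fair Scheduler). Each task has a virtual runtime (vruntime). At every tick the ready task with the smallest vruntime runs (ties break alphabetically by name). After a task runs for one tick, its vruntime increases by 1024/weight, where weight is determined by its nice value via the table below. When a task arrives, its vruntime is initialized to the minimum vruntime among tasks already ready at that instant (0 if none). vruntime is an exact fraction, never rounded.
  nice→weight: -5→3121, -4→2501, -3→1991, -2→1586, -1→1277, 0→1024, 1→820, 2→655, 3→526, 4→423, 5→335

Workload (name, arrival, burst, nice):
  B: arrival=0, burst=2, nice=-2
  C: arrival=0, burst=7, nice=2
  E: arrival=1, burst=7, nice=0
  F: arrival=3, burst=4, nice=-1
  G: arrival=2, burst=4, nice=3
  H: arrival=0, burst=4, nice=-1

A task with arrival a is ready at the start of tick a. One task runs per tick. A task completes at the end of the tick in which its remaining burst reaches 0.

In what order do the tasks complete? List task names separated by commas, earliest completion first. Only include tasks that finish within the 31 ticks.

t=0: vr[B=0 C=0 H=0] → run B
t=1: vr[B=512/793 C=0 E=0 H=0] → run C
t=2: vr[B=512/793 C=1024/655 E=0 G=0 H=0] → run E
t=3: vr[B=512/793 C=1024/655 E=1 F=0 G=0 H=0] → run F
t=4: vr[B=512/793 C=1024/655 E=1 F=1024/1277 G=0 H=0] → run G
t=5: vr[B=512/793 C=1024/655 E=1 F=1024/1277 G=512/263 H=0] → run H
t=6: vr[B=512/793 C=1024/655 E=1 F=1024/1277 G=512/263 H=1024/1277] → run B
t=7: vr[C=1024/655 E=1 F=1024/1277 G=512/263 H=1024/1277] → run F
t=8: vr[C=1024/655 E=1 F=2048/1277 G=512/263 H=1024/1277] → run H
t=9: vr[C=1024/655 E=1 F=2048/1277 G=512/263 H=2048/1277] → run E
t=10: vr[C=1024/655 E=2 F=2048/1277 G=512/263 H=2048/1277] → run C
t=11: vr[C=2048/655 E=2 F=2048/1277 G=512/263 H=2048/1277] → run F
t=12: vr[C=2048/655 E=2 F=3072/1277 G=512/263 H=2048/1277] → run H
t=13: vr[C=2048/655 E=2 F=3072/1277 G=512/263 H=3072/1277] → run G
t=14: vr[C=2048/655 E=2 F=3072/1277 G=1024/263 H=3072/1277] → run E
t=15: vr[C=2048/655 E=3 F=3072/1277 G=1024/263 H=3072/1277] → run F
t=16: vr[C=2048/655 E=3 G=1024/263 H=3072/1277] → run H
t=17: vr[C=2048/655 E=3 G=1024/263] → run E
t=18: vr[C=2048/655 E=4 G=1024/263] → run C
t=19: vr[C=3072/655 E=4 G=1024/263] → run G
t=20: vr[C=3072/655 E=4 G=1536/263] → run E
t=21: vr[C=3072/655 E=5 G=1536/263] → run C
t=22: vr[C=4096/655 E=5 G=1536/263] → run E
t=23: vr[C=4096/655 E=6 G=1536/263] → run G
t=24: vr[C=4096/655 E=6] → run E
t=25: vr[C=4096/655] → run C
t=26: vr[C=1024/131] → run C
t=27: vr[C=6144/655] → run C
t=28: (idle)
t=29: (idle)
t=30: (idle)

completion order = B, F, H, G, E, C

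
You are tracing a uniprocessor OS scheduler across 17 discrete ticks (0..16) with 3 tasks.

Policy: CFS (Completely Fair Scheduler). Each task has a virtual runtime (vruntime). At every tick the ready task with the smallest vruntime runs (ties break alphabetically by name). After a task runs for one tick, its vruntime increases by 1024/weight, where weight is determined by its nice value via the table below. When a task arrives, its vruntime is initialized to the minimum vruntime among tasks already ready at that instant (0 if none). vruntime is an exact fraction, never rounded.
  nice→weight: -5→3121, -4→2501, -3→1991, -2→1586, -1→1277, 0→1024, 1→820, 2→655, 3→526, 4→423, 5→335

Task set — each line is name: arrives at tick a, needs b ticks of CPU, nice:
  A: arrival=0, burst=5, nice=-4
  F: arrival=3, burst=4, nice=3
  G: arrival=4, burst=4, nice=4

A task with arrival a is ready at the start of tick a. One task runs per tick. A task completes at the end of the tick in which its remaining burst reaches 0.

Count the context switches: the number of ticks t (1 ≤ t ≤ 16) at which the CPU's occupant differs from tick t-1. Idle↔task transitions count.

t=0: vr[A=0] → run A
t=1: vr[A=1024/2501] → run A
t=2: vr[A=2048/2501] → run A
t=3: vr[A=3072/2501 F=3072/2501] → run A
t=4: vr[A=4096/2501 F=3072/2501 G=3072/2501] → run F
t=5: vr[A=4096/2501 F=2088448/657763 G=3072/2501] → run G
t=6: vr[A=4096/2501 F=2088448/657763 G=3860480/1057923] → run A
t=7: vr[F=2088448/657763 G=3860480/1057923] → run F
t=8: vr[F=3368960/657763 G=3860480/1057923] → run G
t=9: vr[F=3368960/657763 G=6421504/1057923] → run F
t=10: vr[F=4649472/657763 G=6421504/1057923] → run G
t=11: vr[F=4649472/657763 G=2994176/352641] → run F
t=12: vr[G=2994176/352641] → run G
t=13: (idle)
t=14: (idle)
t=15: (idle)
t=16: (idle)

context switches = 10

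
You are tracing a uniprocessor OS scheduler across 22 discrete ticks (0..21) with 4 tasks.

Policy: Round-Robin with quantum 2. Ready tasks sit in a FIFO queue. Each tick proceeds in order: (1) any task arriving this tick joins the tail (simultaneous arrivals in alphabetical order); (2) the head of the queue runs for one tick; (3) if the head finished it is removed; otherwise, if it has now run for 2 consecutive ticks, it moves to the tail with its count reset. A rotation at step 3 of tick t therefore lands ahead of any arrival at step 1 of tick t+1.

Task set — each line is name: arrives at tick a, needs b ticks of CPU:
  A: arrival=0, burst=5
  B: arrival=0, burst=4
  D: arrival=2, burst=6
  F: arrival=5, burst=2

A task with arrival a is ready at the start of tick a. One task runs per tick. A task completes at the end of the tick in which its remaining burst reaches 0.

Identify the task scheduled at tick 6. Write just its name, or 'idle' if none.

t=0: queue=[A,B] q_used=0 → run A
t=1: queue=[A,B] q_used=1 → run A
t=2: queue=[B,A,D] q_used=0 → run B
t=3: queue=[B,A,D] q_used=1 → run B
t=4: queue=[A,D,B] q_used=0 → run A
t=5: queue=[A,D,B,F] q_used=1 → run A
t=6: queue=[D,B,F,A] q_used=0 → run D
t=7: queue=[D,B,F,A] q_used=1 → run D
t=8: queue=[B,F,A,D] q_used=0 → run B
t=9: queue=[B,F,A,D] q_used=1 → run B
t=10: queue=[F,A,D] q_used=0 → run F
t=11: queue=[F,A,D] q_used=1 → run F
t=12: queue=[A,D] q_used=0 → run A
t=13: queue=[D] q_used=0 → run D
t=14: queue=[D] q_used=1 → run D
t=15: queue=[D] q_used=0 → run D
t=16: queue=[D] q_used=1 → run D
t=17: (idle)
t=18: (idle)
t=19: (idle)
t=20: (idle)
t=21: (idle)

running at tick 6 = D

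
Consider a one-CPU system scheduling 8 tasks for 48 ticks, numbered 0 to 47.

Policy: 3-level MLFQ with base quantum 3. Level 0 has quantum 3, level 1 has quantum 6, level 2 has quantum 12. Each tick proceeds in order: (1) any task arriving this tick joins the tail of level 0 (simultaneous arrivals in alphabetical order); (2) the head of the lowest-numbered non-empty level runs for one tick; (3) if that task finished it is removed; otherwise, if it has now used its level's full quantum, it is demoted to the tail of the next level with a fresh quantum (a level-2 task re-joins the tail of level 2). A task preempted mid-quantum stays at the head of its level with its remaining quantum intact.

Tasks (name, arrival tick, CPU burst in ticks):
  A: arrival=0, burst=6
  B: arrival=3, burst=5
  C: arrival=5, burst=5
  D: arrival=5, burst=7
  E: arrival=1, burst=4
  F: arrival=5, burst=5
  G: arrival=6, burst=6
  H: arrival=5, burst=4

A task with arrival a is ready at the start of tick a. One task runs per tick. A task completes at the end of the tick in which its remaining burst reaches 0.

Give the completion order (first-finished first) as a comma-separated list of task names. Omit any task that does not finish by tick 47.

completion order = A, E, B, C, D, F, H, G

t=0: L0/L1/L2 = A/-/- → run A
t=1: L0/L1/L2 = AE/-/- → run A
t=2: L0/L1/L2 = AE/-/- → run A
t=3: L0/L1/L2 = EB/A/- → run E
t=4: L0/L1/L2 = EB/A/- → run E
t=5: L0/L1/L2 = EBCDFH/A/- → run E
t=6: L0/L1/L2 = BCDFHG/AE/- → run B
t=7: L0/L1/L2 = BCDFHG/AE/- → run B
t=8: L0/L1/L2 = BCDFHG/AE/- → run B
t=9: L0/L1/L2 = CDFHG/AEB/- → run C
t=10: L0/L1/L2 = CDFHG/AEB/- → run C
t=11: L0/L1/L2 = CDFHG/AEB/- → run C
t=12: L0/L1/L2 = DFHG/AEBC/- → run D
t=13: L0/L1/L2 = DFHG/AEBC/- → run D
t=14: L0/L1/L2 = DFHG/AEBC/- → run D
t=15: L0/L1/L2 = FHG/AEBCD/- → run F
t=16: L0/L1/L2 = FHG/AEBCD/- → run F
t=17: L0/L1/L2 = FHG/AEBCD/- → run F
t=18: L0/L1/L2 = HG/AEBCDF/- → run H
t=19: L0/L1/L2 = HG/AEBCDF/- → run H
t=20: L0/L1/L2 = HG/AEBCDF/- → run H
t=21: L0/L1/L2 = G/AEBCDFH/- → run G
t=22: L0/L1/L2 = G/AEBCDFH/- → run G
t=23: L0/L1/L2 = G/AEBCDFH/- → run G
t=24: L0/L1/L2 = -/AEBCDFHG/- → run A
t=25: L0/L1/L2 = -/AEBCDFHG/- → run A
t=26: L0/L1/L2 = -/AEBCDFHG/- → run A
t=27: L0/L1/L2 = -/EBCDFHG/- → run E
t=28: L0/L1/L2 = -/BCDFHG/- → run B
t=29: L0/L1/L2 = -/BCDFHG/- → run B
t=30: L0/L1/L2 = -/CDFHG/- → run C
t=31: L0/L1/L2 = -/CDFHG/- → run C
t=32: L0/L1/L2 = -/DFHG/- → run D
t=33: L0/L1/L2 = -/DFHG/- → run D
t=34: L0/L1/L2 = -/DFHG/- → run D
t=35: L0/L1/L2 = -/DFHG/- → run D
t=36: L0/L1/L2 = -/FHG/- → run F
t=37: L0/L1/L2 = -/FHG/- → run F
t=38: L0/L1/L2 = -/HG/- → run H
t=39: L0/L1/L2 = -/G/- → run G
t=40: L0/L1/L2 = -/G/- → run G
t=41: L0/L1/L2 = -/G/- → run G
t=42: (idle)
t=43: (idle)
t=44: (idle)
t=45: (idle)
t=46: (idle)
t=47: (idle)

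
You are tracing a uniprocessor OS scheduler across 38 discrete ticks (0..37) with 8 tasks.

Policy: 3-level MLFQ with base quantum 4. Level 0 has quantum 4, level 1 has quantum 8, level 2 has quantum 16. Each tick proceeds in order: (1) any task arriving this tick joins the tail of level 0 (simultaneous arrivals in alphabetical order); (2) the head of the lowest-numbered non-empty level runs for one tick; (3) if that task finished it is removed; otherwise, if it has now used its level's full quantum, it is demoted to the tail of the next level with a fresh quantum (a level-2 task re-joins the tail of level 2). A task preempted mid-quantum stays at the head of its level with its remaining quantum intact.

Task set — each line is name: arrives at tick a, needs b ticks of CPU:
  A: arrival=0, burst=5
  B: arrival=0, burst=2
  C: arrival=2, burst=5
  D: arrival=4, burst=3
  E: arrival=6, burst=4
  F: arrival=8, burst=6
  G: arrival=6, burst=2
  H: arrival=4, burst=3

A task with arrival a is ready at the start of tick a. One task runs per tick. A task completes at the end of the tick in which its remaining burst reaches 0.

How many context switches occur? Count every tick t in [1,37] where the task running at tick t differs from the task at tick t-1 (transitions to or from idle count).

t=0: L0/L1/L2 = AB/-/- → run A
t=1: L0/L1/L2 = AB/-/- → run A
t=2: L0/L1/L2 = ABC/-/- → run A
t=3: L0/L1/L2 = ABC/-/- → run A
t=4: L0/L1/L2 = BCDH/A/- → run B
t=5: L0/L1/L2 = BCDH/A/- → run B
t=6: L0/L1/L2 = CDHEG/A/- → run C
t=7: L0/L1/L2 = CDHEG/A/- → run C
t=8: L0/L1/L2 = CDHEGF/A/- → run C
t=9: L0/L1/L2 = CDHEGF/A/- → run C
t=10: L0/L1/L2 = DHEGF/AC/- → run D
t=11: L0/L1/L2 = DHEGF/AC/- → run D
t=12: L0/L1/L2 = DHEGF/AC/- → run D
t=13: L0/L1/L2 = HEGF/AC/- → run H
t=14: L0/L1/L2 = HEGF/AC/- → run H
t=15: L0/L1/L2 = HEGF/AC/- → run H
t=16: L0/L1/L2 = EGF/AC/- → run E
t=17: L0/L1/L2 = EGF/AC/- → run E
t=18: L0/L1/L2 = EGF/AC/- → run E
t=19: L0/L1/L2 = EGF/AC/- → run E
t=20: L0/L1/L2 = GF/AC/- → run G
t=21: L0/L1/L2 = GF/AC/- → run G
t=22: L0/L1/L2 = F/AC/- → run F
t=23: L0/L1/L2 = F/AC/- → run F
t=24: L0/L1/L2 = F/AC/- → run F
t=25: L0/L1/L2 = F/AC/- → run F
t=26: L0/L1/L2 = -/ACF/- → run A
t=27: L0/L1/L2 = -/CF/- → run C
t=28: L0/L1/L2 = -/F/- → run F
t=29: L0/L1/L2 = -/F/- → run F
t=30: (idle)
t=31: (idle)
t=32: (idle)
t=33: (idle)
t=34: (idle)
t=35: (idle)
t=36: (idle)
t=37: (idle)

context switches = 11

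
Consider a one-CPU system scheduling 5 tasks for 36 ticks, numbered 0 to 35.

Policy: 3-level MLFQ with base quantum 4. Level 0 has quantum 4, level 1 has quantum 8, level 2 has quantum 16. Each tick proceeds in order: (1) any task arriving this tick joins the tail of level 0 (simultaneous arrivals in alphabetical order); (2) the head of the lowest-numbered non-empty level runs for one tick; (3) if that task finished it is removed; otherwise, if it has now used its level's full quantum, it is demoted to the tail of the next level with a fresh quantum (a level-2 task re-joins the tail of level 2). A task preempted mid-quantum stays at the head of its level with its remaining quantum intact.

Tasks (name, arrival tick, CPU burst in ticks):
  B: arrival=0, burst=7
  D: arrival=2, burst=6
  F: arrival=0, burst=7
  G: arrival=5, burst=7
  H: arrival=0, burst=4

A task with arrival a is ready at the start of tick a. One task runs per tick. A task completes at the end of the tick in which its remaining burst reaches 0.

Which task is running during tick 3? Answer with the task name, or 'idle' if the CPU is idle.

running at tick 3 = B

t=0: L0/L1/L2 = BFH/-/- → run B
t=1: L0/L1/L2 = BFH/-/- → run B
t=2: L0/L1/L2 = BFHD/-/- → run B
t=3: L0/L1/L2 = BFHD/-/- → run B
t=4: L0/L1/L2 = FHD/B/- → run F
t=5: L0/L1/L2 = FHDG/B/- → run F
t=6: L0/L1/L2 = FHDG/B/- → run F
t=7: L0/L1/L2 = FHDG/B/- → run F
t=8: L0/L1/L2 = HDG/BF/- → run H
t=9: L0/L1/L2 = HDG/BF/- → run H
t=10: L0/L1/L2 = HDG/BF/- → run H
t=11: L0/L1/L2 = HDG/BF/- → run H
t=12: L0/L1/L2 = DG/BF/- → run D
t=13: L0/L1/L2 = DG/BF/- → run D
t=14: L0/L1/L2 = DG/BF/- → run D
t=15: L0/L1/L2 = DG/BF/- → run D
t=16: L0/L1/L2 = G/BFD/- → run G
t=17: L0/L1/L2 = G/BFD/- → run G
t=18: L0/L1/L2 = G/BFD/- → run G
t=19: L0/L1/L2 = G/BFD/- → run G
t=20: L0/L1/L2 = -/BFDG/- → run B
t=21: L0/L1/L2 = -/BFDG/- → run B
t=22: L0/L1/L2 = -/BFDG/- → run B
t=23: L0/L1/L2 = -/FDG/- → run F
t=24: L0/L1/L2 = -/FDG/- → run F
t=25: L0/L1/L2 = -/FDG/- → run F
t=26: L0/L1/L2 = -/DG/- → run D
t=27: L0/L1/L2 = -/DG/- → run D
t=28: L0/L1/L2 = -/G/- → run G
t=29: L0/L1/L2 = -/G/- → run G
t=30: L0/L1/L2 = -/G/- → run G
t=31: (idle)
t=32: (idle)
t=33: (idle)
t=34: (idle)
t=35: (idle)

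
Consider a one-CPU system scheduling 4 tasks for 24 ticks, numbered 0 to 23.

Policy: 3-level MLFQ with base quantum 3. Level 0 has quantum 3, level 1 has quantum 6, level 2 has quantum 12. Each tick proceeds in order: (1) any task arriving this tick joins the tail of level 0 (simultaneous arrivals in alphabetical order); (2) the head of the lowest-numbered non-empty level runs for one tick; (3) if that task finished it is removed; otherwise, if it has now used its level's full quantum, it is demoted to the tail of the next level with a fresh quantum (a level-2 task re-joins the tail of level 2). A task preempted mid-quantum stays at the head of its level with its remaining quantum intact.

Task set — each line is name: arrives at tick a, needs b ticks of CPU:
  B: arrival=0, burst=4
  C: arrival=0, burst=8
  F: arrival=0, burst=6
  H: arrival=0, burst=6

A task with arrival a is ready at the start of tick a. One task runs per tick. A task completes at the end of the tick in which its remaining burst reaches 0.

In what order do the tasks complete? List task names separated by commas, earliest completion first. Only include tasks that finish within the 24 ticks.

completion order = B, C, F, H

t=0: L0/L1/L2 = BCFH/-/- → run B
t=1: L0/L1/L2 = BCFH/-/- → run B
t=2: L0/L1/L2 = BCFH/-/- → run B
t=3: L0/L1/L2 = CFH/B/- → run C
t=4: L0/L1/L2 = CFH/B/- → run C
t=5: L0/L1/L2 = CFH/B/- → run C
t=6: L0/L1/L2 = FH/BC/- → run F
t=7: L0/L1/L2 = FH/BC/- → run F
t=8: L0/L1/L2 = FH/BC/- → run F
t=9: L0/L1/L2 = H/BCF/- → run H
t=10: L0/L1/L2 = H/BCF/- → run H
t=11: L0/L1/L2 = H/BCF/- → run H
t=12: L0/L1/L2 = -/BCFH/- → run B
t=13: L0/L1/L2 = -/CFH/- → run C
t=14: L0/L1/L2 = -/CFH/- → run C
t=15: L0/L1/L2 = -/CFH/- → run C
t=16: L0/L1/L2 = -/CFH/- → run C
t=17: L0/L1/L2 = -/CFH/- → run C
t=18: L0/L1/L2 = -/FH/- → run F
t=19: L0/L1/L2 = -/FH/- → run F
t=20: L0/L1/L2 = -/FH/- → run F
t=21: L0/L1/L2 = -/H/- → run H
t=22: L0/L1/L2 = -/H/- → run H
t=23: L0/L1/L2 = -/H/- → run H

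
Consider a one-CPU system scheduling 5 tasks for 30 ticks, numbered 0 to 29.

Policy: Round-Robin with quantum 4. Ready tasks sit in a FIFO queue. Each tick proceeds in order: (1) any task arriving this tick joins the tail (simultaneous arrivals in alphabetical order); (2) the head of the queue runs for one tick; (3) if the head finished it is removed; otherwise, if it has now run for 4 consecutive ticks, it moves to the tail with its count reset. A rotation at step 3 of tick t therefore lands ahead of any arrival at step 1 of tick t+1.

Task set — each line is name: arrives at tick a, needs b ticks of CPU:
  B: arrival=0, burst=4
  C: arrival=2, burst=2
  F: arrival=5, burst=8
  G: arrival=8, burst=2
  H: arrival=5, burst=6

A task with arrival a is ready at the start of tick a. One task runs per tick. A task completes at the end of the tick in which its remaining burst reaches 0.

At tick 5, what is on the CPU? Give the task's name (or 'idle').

t=0: queue=[B] q_used=0 → run B
t=1: queue=[B] q_used=1 → run B
t=2: queue=[B,C] q_used=2 → run B
t=3: queue=[B,C] q_used=3 → run B
t=4: queue=[C] q_used=0 → run C
t=5: queue=[C,F,H] q_used=1 → run C
t=6: queue=[F,H] q_used=0 → run F
t=7: queue=[F,H] q_used=1 → run F
t=8: queue=[F,H,G] q_used=2 → run F
t=9: queue=[F,H,G] q_used=3 → run F
t=10: queue=[H,G,F] q_used=0 → run H
t=11: queue=[H,G,F] q_used=1 → run H
t=12: queue=[H,G,F] q_used=2 → run H
t=13: queue=[H,G,F] q_used=3 → run H
t=14: queue=[G,F,H] q_used=0 → run G
t=15: queue=[G,F,H] q_used=1 → run G
t=16: queue=[F,H] q_used=0 → run F
t=17: queue=[F,H] q_used=1 → run F
t=18: queue=[F,H] q_used=2 → run F
t=19: queue=[F,H] q_used=3 → run F
t=20: queue=[H] q_used=0 → run H
t=21: queue=[H] q_used=1 → run H
t=22: (idle)
t=23: (idle)
t=24: (idle)
t=25: (idle)
t=26: (idle)
t=27: (idle)
t=28: (idle)
t=29: (idle)

running at tick 5 = C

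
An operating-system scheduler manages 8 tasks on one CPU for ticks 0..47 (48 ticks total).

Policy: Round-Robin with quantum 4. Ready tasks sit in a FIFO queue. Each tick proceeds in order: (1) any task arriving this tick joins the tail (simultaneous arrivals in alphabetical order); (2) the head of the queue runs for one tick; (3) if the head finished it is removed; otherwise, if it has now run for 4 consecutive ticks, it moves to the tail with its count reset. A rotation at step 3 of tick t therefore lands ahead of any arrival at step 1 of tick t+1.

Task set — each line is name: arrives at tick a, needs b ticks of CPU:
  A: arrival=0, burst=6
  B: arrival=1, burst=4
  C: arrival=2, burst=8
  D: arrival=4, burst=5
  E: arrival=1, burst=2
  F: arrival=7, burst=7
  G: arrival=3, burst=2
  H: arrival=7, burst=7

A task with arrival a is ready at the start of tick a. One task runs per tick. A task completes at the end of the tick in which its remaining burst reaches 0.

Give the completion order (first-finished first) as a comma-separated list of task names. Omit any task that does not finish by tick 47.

completion order = B, E, G, A, C, D, F, H

t=0: queue=[A] q_used=0 → run A
t=1: queue=[A,B,E] q_used=1 → run A
t=2: queue=[A,B,E,C] q_used=2 → run A
t=3: queue=[A,B,E,C,G] q_used=3 → run A
t=4: queue=[B,E,C,G,A,D] q_used=0 → run B
t=5: queue=[B,E,C,G,A,D] q_used=1 → run B
t=6: queue=[B,E,C,G,A,D] q_used=2 → run B
t=7: queue=[B,E,C,G,A,D,F,H] q_used=3 → run B
t=8: queue=[E,C,G,A,D,F,H] q_used=0 → run E
t=9: queue=[E,C,G,A,D,F,H] q_used=1 → run E
t=10: queue=[C,G,A,D,F,H] q_used=0 → run C
t=11: queue=[C,G,A,D,F,H] q_used=1 → run C
t=12: queue=[C,G,A,D,F,H] q_used=2 → run C
t=13: queue=[C,G,A,D,F,H] q_used=3 → run C
t=14: queue=[G,A,D,F,H,C] q_used=0 → run G
t=15: queue=[G,A,D,F,H,C] q_used=1 → run G
t=16: queue=[A,D,F,H,C] q_used=0 → run A
t=17: queue=[A,D,F,H,C] q_used=1 → run A
t=18: queue=[D,F,H,C] q_used=0 → run D
t=19: queue=[D,F,H,C] q_used=1 → run D
t=20: queue=[D,F,H,C] q_used=2 → run D
t=21: queue=[D,F,H,C] q_used=3 → run D
t=22: queue=[F,H,C,D] q_used=0 → run F
t=23: queue=[F,H,C,D] q_used=1 → run F
t=24: queue=[F,H,C,D] q_used=2 → run F
t=25: queue=[F,H,C,D] q_used=3 → run F
t=26: queue=[H,C,D,F] q_used=0 → run H
t=27: queue=[H,C,D,F] q_used=1 → run H
t=28: queue=[H,C,D,F] q_used=2 → run H
t=29: queue=[H,C,D,F] q_used=3 → run H
t=30: queue=[C,D,F,H] q_used=0 → run C
t=31: queue=[C,D,F,H] q_used=1 → run C
t=32: queue=[C,D,F,H] q_used=2 → run C
t=33: queue=[C,D,F,H] q_used=3 → run C
t=34: queue=[D,F,H] q_used=0 → run D
t=35: queue=[F,H] q_used=0 → run F
t=36: queue=[F,H] q_used=1 → run F
t=37: queue=[F,H] q_used=2 → run F
t=38: queue=[H] q_used=0 → run H
t=39: queue=[H] q_used=1 → run H
t=40: queue=[H] q_used=2 → run H
t=41: (idle)
t=42: (idle)
t=43: (idle)
t=44: (idle)
t=45: (idle)
t=46: (idle)
t=47: (idle)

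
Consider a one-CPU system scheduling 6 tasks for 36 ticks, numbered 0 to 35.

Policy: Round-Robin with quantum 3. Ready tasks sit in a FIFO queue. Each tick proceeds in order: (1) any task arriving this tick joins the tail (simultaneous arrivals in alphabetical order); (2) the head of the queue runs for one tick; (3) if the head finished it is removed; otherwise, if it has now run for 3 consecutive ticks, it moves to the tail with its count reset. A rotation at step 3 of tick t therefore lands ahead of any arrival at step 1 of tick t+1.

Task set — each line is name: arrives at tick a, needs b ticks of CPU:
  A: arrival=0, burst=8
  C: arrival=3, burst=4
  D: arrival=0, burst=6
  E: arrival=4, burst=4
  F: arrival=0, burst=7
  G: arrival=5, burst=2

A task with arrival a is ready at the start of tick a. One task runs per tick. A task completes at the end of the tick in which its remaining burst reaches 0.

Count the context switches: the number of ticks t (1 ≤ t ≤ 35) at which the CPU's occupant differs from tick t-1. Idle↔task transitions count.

t=0: queue=[A,D,F] q_used=0 → run A
t=1: queue=[A,D,F] q_used=1 → run A
t=2: queue=[A,D,F] q_used=2 → run A
t=3: queue=[D,F,A,C] q_used=0 → run D
t=4: queue=[D,F,A,C,E] q_used=1 → run D
t=5: queue=[D,F,A,C,E,G] q_used=2 → run D
t=6: queue=[F,A,C,E,G,D] q_used=0 → run F
t=7: queue=[F,A,C,E,G,D] q_used=1 → run F
t=8: queue=[F,A,C,E,G,D] q_used=2 → run F
t=9: queue=[A,C,E,G,D,F] q_used=0 → run A
t=10: queue=[A,C,E,G,D,F] q_used=1 → run A
t=11: queue=[A,C,E,G,D,F] q_used=2 → run A
t=12: queue=[C,E,G,D,F,A] q_used=0 → run C
t=13: queue=[C,E,G,D,F,A] q_used=1 → run C
t=14: queue=[C,E,G,D,F,A] q_used=2 → run C
t=15: queue=[E,G,D,F,A,C] q_used=0 → run E
t=16: queue=[E,G,D,F,A,C] q_used=1 → run E
t=17: queue=[E,G,D,F,A,C] q_used=2 → run E
t=18: queue=[G,D,F,A,C,E] q_used=0 → run G
t=19: queue=[G,D,F,A,C,E] q_used=1 → run G
t=20: queue=[D,F,A,C,E] q_used=0 → run D
t=21: queue=[D,F,A,C,E] q_used=1 → run D
t=22: queue=[D,F,A,C,E] q_used=2 → run D
t=23: queue=[F,A,C,E] q_used=0 → run F
t=24: queue=[F,A,C,E] q_used=1 → run F
t=25: queue=[F,A,C,E] q_used=2 → run F
t=26: queue=[A,C,E,F] q_used=0 → run A
t=27: queue=[A,C,E,F] q_used=1 → run A
t=28: queue=[C,E,F] q_used=0 → run C
t=29: queue=[E,F] q_used=0 → run E
t=30: queue=[F] q_used=0 → run F
t=31: (idle)
t=32: (idle)
t=33: (idle)
t=34: (idle)
t=35: (idle)

context switches = 13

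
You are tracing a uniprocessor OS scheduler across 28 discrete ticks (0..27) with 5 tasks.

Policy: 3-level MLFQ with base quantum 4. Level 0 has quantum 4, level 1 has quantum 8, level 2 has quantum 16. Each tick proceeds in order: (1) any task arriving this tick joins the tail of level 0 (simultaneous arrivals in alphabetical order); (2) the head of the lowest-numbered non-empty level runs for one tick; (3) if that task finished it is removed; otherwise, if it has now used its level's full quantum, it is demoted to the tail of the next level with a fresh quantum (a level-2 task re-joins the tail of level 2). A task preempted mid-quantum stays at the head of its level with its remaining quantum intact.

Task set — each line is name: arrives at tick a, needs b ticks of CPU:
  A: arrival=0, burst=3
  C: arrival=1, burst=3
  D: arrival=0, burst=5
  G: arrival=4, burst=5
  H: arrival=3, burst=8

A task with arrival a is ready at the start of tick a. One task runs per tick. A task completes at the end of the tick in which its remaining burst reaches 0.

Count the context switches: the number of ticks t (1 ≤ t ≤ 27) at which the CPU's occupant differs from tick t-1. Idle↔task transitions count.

context switches = 8

t=0: L0/L1/L2 = AD/-/- → run A
t=1: L0/L1/L2 = ADC/-/- → run A
t=2: L0/L1/L2 = ADC/-/- → run A
t=3: L0/L1/L2 = DCH/-/- → run D
t=4: L0/L1/L2 = DCHG/-/- → run D
t=5: L0/L1/L2 = DCHG/-/- → run D
t=6: L0/L1/L2 = DCHG/-/- → run D
t=7: L0/L1/L2 = CHG/D/- → run C
t=8: L0/L1/L2 = CHG/D/- → run C
t=9: L0/L1/L2 = CHG/D/- → run C
t=10: L0/L1/L2 = HG/D/- → run H
t=11: L0/L1/L2 = HG/D/- → run H
t=12: L0/L1/L2 = HG/D/- → run H
t=13: L0/L1/L2 = HG/D/- → run H
t=14: L0/L1/L2 = G/DH/- → run G
t=15: L0/L1/L2 = G/DH/- → run G
t=16: L0/L1/L2 = G/DH/- → run G
t=17: L0/L1/L2 = G/DH/- → run G
t=18: L0/L1/L2 = -/DHG/- → run D
t=19: L0/L1/L2 = -/HG/- → run H
t=20: L0/L1/L2 = -/HG/- → run H
t=21: L0/L1/L2 = -/HG/- → run H
t=22: L0/L1/L2 = -/HG/- → run H
t=23: L0/L1/L2 = -/G/- → run G
t=24: (idle)
t=25: (idle)
t=26: (idle)
t=27: (idle)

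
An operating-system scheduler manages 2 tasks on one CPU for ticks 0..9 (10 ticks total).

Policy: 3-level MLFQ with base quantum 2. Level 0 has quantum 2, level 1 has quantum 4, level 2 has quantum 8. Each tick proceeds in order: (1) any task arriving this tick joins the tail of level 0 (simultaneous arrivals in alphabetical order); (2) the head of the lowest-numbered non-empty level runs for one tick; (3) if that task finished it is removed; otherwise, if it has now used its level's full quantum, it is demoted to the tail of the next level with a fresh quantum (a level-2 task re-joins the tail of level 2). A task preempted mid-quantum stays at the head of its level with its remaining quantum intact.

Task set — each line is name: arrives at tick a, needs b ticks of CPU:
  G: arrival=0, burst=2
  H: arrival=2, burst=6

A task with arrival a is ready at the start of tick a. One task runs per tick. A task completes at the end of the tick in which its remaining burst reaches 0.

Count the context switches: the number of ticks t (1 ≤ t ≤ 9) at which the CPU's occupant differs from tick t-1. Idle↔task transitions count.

t=0: L0/L1/L2 = G/-/- → run G
t=1: L0/L1/L2 = G/-/- → run G
t=2: L0/L1/L2 = H/-/- → run H
t=3: L0/L1/L2 = H/-/- → run H
t=4: L0/L1/L2 = -/H/- → run H
t=5: L0/L1/L2 = -/H/- → run H
t=6: L0/L1/L2 = -/H/- → run H
t=7: L0/L1/L2 = -/H/- → run H
t=8: (idle)
t=9: (idle)

context switches = 2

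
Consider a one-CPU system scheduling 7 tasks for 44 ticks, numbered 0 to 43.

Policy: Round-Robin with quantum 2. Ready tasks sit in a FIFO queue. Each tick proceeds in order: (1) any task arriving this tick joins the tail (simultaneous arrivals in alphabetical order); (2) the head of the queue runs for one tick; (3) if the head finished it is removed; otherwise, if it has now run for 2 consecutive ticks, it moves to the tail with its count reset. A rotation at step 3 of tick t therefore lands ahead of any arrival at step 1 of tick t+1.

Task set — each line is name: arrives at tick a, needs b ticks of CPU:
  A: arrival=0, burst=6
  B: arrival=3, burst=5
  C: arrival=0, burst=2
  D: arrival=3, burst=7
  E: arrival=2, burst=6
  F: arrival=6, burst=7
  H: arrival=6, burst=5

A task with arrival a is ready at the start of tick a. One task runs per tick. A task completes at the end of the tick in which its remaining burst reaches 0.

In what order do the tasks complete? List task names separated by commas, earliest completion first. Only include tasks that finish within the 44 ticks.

completion order = C, A, E, B, H, D, F

t=0: queue=[A,C] q_used=0 → run A
t=1: queue=[A,C] q_used=1 → run A
t=2: queue=[C,A,E] q_used=0 → run C
t=3: queue=[C,A,E,B,D] q_used=1 → run C
t=4: queue=[A,E,B,D] q_used=0 → run A
t=5: queue=[A,E,B,D] q_used=1 → run A
t=6: queue=[E,B,D,A,F,H] q_used=0 → run E
t=7: queue=[E,B,D,A,F,H] q_used=1 → run E
t=8: queue=[B,D,A,F,H,E] q_used=0 → run B
t=9: queue=[B,D,A,F,H,E] q_used=1 → run B
t=10: queue=[D,A,F,H,E,B] q_used=0 → run D
t=11: queue=[D,A,F,H,E,B] q_used=1 → run D
t=12: queue=[A,F,H,E,B,D] q_used=0 → run A
t=13: queue=[A,F,H,E,B,D] q_used=1 → run A
t=14: queue=[F,H,E,B,D] q_used=0 → run F
t=15: queue=[F,H,E,B,D] q_used=1 → run F
t=16: queue=[H,E,B,D,F] q_used=0 → run H
t=17: queue=[H,E,B,D,F] q_used=1 → run H
t=18: queue=[E,B,D,F,H] q_used=0 → run E
t=19: queue=[E,B,D,F,H] q_used=1 → run E
t=20: queue=[B,D,F,H,E] q_used=0 → run B
t=21: queue=[B,D,F,H,E] q_used=1 → run B
t=22: queue=[D,F,H,E,B] q_used=0 → run D
t=23: queue=[D,F,H,E,B] q_used=1 → run D
t=24: queue=[F,H,E,B,D] q_used=0 → run F
t=25: queue=[F,H,E,B,D] q_used=1 → run F
t=26: queue=[H,E,B,D,F] q_used=0 → run H
t=27: queue=[H,E,B,D,F] q_used=1 → run H
t=28: queue=[E,B,D,F,H] q_used=0 → run E
t=29: queue=[E,B,D,F,H] q_used=1 → run E
t=30: queue=[B,D,F,H] q_used=0 → run B
t=31: queue=[D,F,H] q_used=0 → run D
t=32: queue=[D,F,H] q_used=1 → run D
t=33: queue=[F,H,D] q_used=0 → run F
t=34: queue=[F,H,D] q_used=1 → run F
t=35: queue=[H,D,F] q_used=0 → run H
t=36: queue=[D,F] q_used=0 → run D
t=37: queue=[F] q_used=0 → run F
t=38: (idle)
t=39: (idle)
t=40: (idle)
t=41: (idle)
t=42: (idle)
t=43: (idle)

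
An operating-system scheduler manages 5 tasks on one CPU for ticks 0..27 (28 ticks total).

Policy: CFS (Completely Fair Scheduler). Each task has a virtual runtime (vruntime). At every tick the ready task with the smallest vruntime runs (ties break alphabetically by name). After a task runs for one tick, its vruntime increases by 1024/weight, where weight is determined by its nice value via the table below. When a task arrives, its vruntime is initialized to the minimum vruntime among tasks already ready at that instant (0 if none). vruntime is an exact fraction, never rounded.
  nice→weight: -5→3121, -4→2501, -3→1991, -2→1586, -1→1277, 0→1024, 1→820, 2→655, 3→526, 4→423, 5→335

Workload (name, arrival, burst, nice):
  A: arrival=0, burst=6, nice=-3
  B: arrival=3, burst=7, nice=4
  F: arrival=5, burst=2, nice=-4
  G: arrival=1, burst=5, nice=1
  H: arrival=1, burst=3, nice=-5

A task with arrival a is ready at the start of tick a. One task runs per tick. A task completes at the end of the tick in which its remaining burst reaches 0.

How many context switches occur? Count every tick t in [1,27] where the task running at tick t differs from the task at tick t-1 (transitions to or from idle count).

context switches = 17

t=0: vr[A=0] → run A
t=1: vr[A=1024/1991 G=1024/1991 H=1024/1991] → run A
t=2: vr[A=2048/1991 G=1024/1991 H=1024/1991] → run G
t=3: vr[A=2048/1991 B=1024/1991 G=719616/408155 H=1024/1991] → run B
t=4: vr[A=2048/1991 B=2471936/842193 G=719616/408155 H=1024/1991] → run H
t=5: vr[A=2048/1991 B=2471936/842193 F=5234688/6213911 G=719616/408155 H=5234688/6213911] → run F
t=6: vr[A=2048/1991 B=2471936/842193 F=19454999552/15540991411 G=719616/408155 H=5234688/6213911] → run H
t=7: vr[A=2048/1991 B=2471936/842193 F=19454999552/15540991411 G=719616/408155 H=7273472/6213911] → run A
t=8: vr[A=3072/1991 B=2471936/842193 F=19454999552/15540991411 G=719616/408155 H=7273472/6213911] → run H
t=9: vr[A=3072/1991 B=2471936/842193 F=19454999552/15540991411 G=719616/408155] → run F
t=10: vr[A=3072/1991 B=2471936/842193 G=719616/408155] → run A
t=11: vr[A=4096/1991 B=2471936/842193 G=719616/408155] → run G
t=12: vr[A=4096/1991 B=2471936/842193 G=1229312/408155] → run A
t=13: vr[A=5120/1991 B=2471936/842193 G=1229312/408155] → run A
t=14: vr[B=2471936/842193 G=1229312/408155] → run B
t=15: vr[B=4510720/842193 G=1229312/408155] → run G
t=16: vr[B=4510720/842193 G=1739008/408155] → run G
t=17: vr[B=4510720/842193 G=2248704/408155] → run B
t=18: vr[B=2183168/280731 G=2248704/408155] → run G
t=19: vr[B=2183168/280731] → run B
t=20: vr[B=8588288/842193] → run B
t=21: vr[B=10627072/842193] → run B
t=22: vr[B=4221952/280731] → run B
t=23: (idle)
t=24: (idle)
t=25: (idle)
t=26: (idle)
t=27: (idle)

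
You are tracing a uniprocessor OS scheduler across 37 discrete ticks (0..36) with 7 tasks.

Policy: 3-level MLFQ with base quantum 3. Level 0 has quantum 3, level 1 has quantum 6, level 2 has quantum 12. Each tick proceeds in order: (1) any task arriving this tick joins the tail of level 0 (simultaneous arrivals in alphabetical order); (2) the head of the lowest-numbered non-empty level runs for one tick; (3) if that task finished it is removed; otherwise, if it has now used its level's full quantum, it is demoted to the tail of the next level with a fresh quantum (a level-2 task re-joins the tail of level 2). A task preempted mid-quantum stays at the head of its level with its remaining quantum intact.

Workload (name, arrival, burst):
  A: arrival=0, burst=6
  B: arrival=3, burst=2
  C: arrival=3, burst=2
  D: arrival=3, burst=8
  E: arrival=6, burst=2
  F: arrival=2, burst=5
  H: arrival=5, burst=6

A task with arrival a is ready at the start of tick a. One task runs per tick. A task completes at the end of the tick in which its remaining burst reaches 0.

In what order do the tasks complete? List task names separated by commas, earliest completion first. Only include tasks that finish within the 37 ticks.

t=0: L0/L1/L2 = A/-/- → run A
t=1: L0/L1/L2 = A/-/- → run A
t=2: L0/L1/L2 = AF/-/- → run A
t=3: L0/L1/L2 = FBCD/A/- → run F
t=4: L0/L1/L2 = FBCD/A/- → run F
t=5: L0/L1/L2 = FBCDH/A/- → run F
t=6: L0/L1/L2 = BCDHE/AF/- → run B
t=7: L0/L1/L2 = BCDHE/AF/- → run B
t=8: L0/L1/L2 = CDHE/AF/- → run C
t=9: L0/L1/L2 = CDHE/AF/- → run C
t=10: L0/L1/L2 = DHE/AF/- → run D
t=11: L0/L1/L2 = DHE/AF/- → run D
t=12: L0/L1/L2 = DHE/AF/- → run D
t=13: L0/L1/L2 = HE/AFD/- → run H
t=14: L0/L1/L2 = HE/AFD/- → run H
t=15: L0/L1/L2 = HE/AFD/- → run H
t=16: L0/L1/L2 = E/AFDH/- → run E
t=17: L0/L1/L2 = E/AFDH/- → run E
t=18: L0/L1/L2 = -/AFDH/- → run A
t=19: L0/L1/L2 = -/AFDH/- → run A
t=20: L0/L1/L2 = -/AFDH/- → run A
t=21: L0/L1/L2 = -/FDH/- → run F
t=22: L0/L1/L2 = -/FDH/- → run F
t=23: L0/L1/L2 = -/DH/- → run D
t=24: L0/L1/L2 = -/DH/- → run D
t=25: L0/L1/L2 = -/DH/- → run D
t=26: L0/L1/L2 = -/DH/- → run D
t=27: L0/L1/L2 = -/DH/- → run D
t=28: L0/L1/L2 = -/H/- → run H
t=29: L0/L1/L2 = -/H/- → run H
t=30: L0/L1/L2 = -/H/- → run H
t=31: (idle)
t=32: (idle)
t=33: (idle)
t=34: (idle)
t=35: (idle)
t=36: (idle)

completion order = B, C, E, A, F, D, H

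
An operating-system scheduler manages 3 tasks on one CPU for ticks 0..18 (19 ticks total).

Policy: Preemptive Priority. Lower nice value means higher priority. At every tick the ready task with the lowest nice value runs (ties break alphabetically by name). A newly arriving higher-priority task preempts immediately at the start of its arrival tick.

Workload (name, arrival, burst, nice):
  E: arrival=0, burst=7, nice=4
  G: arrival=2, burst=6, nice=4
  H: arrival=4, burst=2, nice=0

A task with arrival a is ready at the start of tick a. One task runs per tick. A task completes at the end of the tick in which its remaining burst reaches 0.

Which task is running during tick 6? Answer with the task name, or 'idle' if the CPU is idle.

running at tick 6 = E

t=0: ready={E} → run E
t=1: ready={E} → run E
t=2: ready={E,G} → run E
t=3: ready={E,G} → run E
t=4: ready={E,G,H} → run H
t=5: ready={E,G,H} → run H
t=6: ready={E,G} → run E
t=7: ready={E,G} → run E
t=8: ready={E,G} → run E
t=9: ready={G} → run G
t=10: ready={G} → run G
t=11: ready={G} → run G
t=12: ready={G} → run G
t=13: ready={G} → run G
t=14: ready={G} → run G
t=15: (idle)
t=16: (idle)
t=17: (idle)
t=18: (idle)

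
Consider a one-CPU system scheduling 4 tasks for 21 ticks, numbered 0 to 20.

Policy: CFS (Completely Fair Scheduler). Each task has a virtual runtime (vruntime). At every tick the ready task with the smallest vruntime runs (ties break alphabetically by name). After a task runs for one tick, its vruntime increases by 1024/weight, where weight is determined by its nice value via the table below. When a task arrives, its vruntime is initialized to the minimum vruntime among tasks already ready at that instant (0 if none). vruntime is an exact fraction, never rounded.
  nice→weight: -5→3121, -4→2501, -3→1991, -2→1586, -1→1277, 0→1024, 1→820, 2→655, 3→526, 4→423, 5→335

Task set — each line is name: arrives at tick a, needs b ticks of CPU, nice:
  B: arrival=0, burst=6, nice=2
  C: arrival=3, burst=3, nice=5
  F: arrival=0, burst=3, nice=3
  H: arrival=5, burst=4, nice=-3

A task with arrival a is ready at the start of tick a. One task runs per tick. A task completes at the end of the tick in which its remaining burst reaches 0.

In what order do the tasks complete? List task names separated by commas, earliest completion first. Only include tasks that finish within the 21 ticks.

t=0: vr[B=0 F=0] → run B
t=1: vr[B=1024/655 F=0] → run F
t=2: vr[B=1024/655 F=512/263] → run B
t=3: vr[B=2048/655 C=512/263 F=512/263] → run C
t=4: vr[B=2048/655 C=440832/88105 F=512/263] → run F
t=5: vr[B=2048/655 C=440832/88105 F=1024/263 H=2048/655] → run B
t=6: vr[B=3072/655 C=440832/88105 F=1024/263 H=2048/655] → run H
t=7: vr[B=3072/655 C=440832/88105 F=1024/263 H=4748288/1304105] → run H
t=8: vr[B=3072/655 C=440832/88105 F=1024/263 H=5419008/1304105] → run F
t=9: vr[B=3072/655 C=440832/88105 H=5419008/1304105] → run H
t=10: vr[B=3072/655 C=440832/88105 H=6089728/1304105] → run H
t=11: vr[B=3072/655 C=440832/88105] → run B
t=12: vr[B=4096/655 C=440832/88105] → run C
t=13: vr[B=4096/655 C=710144/88105] → run B
t=14: vr[B=1024/131 C=710144/88105] → run B
t=15: vr[C=710144/88105] → run C
t=16: (idle)
t=17: (idle)
t=18: (idle)
t=19: (idle)
t=20: (idle)

completion order = F, H, B, C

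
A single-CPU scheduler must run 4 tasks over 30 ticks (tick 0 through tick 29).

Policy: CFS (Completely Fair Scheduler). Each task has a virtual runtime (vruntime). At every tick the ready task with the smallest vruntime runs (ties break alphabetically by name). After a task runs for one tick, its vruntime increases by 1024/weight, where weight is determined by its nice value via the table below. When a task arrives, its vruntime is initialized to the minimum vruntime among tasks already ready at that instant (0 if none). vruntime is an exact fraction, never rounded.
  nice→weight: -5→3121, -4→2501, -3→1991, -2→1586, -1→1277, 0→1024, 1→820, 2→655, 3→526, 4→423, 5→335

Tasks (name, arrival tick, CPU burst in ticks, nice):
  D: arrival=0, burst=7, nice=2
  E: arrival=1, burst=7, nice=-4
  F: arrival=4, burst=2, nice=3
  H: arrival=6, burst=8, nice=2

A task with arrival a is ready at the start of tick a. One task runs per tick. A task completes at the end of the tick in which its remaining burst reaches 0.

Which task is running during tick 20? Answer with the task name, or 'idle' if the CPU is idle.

t=0: vr[D=0] → run D
t=1: vr[D=1024/655 E=1024/655] → run D
t=2: vr[D=2048/655 E=1024/655] → run E
t=3: vr[D=2048/655 E=3231744/1638155] → run E
t=4: vr[D=2048/655 E=3902464/1638155 F=3902464/1638155] → run E
t=5: vr[D=2048/655 E=4573184/1638155 F=3902464/1638155] → run F
t=6: vr[D=2048/655 E=4573184/1638155 F=1865083392/430834765 H=4573184/1638155] → run E
t=7: vr[D=2048/655 E=5243904/1638155 F=1865083392/430834765 H=4573184/1638155] → run H
t=8: vr[D=2048/655 E=5243904/1638155 F=1865083392/430834765 H=7134208/1638155] → run D
t=9: vr[D=3072/655 E=5243904/1638155 F=1865083392/430834765 H=7134208/1638155] → run E
t=10: vr[D=3072/655 E=5914624/1638155 F=1865083392/430834765 H=7134208/1638155] → run E
t=11: vr[D=3072/655 E=6585344/1638155 F=1865083392/430834765 H=7134208/1638155] → run E
t=12: vr[D=3072/655 F=1865083392/430834765 H=7134208/1638155] → run F
t=13: vr[D=3072/655 H=7134208/1638155] → run H
t=14: vr[D=3072/655 H=9695232/1638155] → run D
t=15: vr[D=4096/655 H=9695232/1638155] → run H
t=16: vr[D=4096/655 H=12256256/1638155] → run D
t=17: vr[D=1024/131 H=12256256/1638155] → run H
t=18: vr[D=1024/131 H=2963456/327631] → run D
t=19: vr[D=6144/655 H=2963456/327631] → run H
t=20: vr[D=6144/655 H=17378304/1638155] → run D
t=21: vr[H=17378304/1638155] → run H
t=22: vr[H=19939328/1638155] → run H
t=23: vr[H=22500352/1638155] → run H
t=24: (idle)
t=25: (idle)
t=26: (idle)
t=27: (idle)
t=28: (idle)
t=29: (idle)

running at tick 20 = D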